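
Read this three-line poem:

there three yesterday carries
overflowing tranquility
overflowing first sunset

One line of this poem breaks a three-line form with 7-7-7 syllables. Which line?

Line 1: there(1) + three(1) + yesterday(3) + carries(2) = 7 ✓
Line 2: overflowing(4) + tranquility(4) = 8 (expected 7)
Line 3: overflowing(4) + first(1) + sunset(2) = 7 ✓

The second line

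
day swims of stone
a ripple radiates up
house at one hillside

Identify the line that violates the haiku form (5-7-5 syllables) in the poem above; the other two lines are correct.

Line 1

Line 1: day (1), swims (1), of (1), stone (1) → 4 (expected 5)
Line 2: a (1), ripple (2), radiates (3), up (1) → 7 ✓
Line 3: house (1), at (1), one (1), hillside (2) → 5 ✓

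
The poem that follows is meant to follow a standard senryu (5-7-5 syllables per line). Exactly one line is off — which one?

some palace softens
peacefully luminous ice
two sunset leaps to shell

Line 1: some(1) + palace(2) + softens(2) = 5 ✓
Line 2: peacefully(3) + luminous(3) + ice(1) = 7 ✓
Line 3: two(1) + sunset(2) + leaps(1) + to(1) + shell(1) = 6 (expected 5)

Line 3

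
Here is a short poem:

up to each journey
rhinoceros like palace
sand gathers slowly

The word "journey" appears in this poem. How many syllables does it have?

2

"journey" has 2 syllables.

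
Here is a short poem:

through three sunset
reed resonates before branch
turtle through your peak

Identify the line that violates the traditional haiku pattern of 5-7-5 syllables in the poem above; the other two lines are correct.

The first line

Line 1: through (1), three (1), sunset (2) → 4 (expected 5)
Line 2: reed (1), resonates (3), before (2), branch (1) → 7 ✓
Line 3: turtle (2), through (1), your (1), peak (1) → 5 ✓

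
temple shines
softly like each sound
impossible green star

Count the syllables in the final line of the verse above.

The final line: impossible(4) + green(1) + star(1) = 6

6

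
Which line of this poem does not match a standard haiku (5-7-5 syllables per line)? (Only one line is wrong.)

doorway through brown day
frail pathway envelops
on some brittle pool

The second line

Line 1: doorway(2) + through(1) + brown(1) + day(1) = 5 ✓
Line 2: frail(1) + pathway(2) + envelops(3) = 6 (expected 7)
Line 3: on(1) + some(1) + brittle(2) + pool(1) = 5 ✓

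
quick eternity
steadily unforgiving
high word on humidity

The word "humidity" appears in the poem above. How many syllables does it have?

4

"humidity" has 4 syllables.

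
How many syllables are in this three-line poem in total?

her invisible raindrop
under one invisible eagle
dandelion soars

Line 1: her(1) + invisible(4) + raindrop(2) = 7
Line 2: under(2) + one(1) + invisible(4) + eagle(2) = 9
Line 3: dandelion(4) + soars(1) = 5
Total: 7 + 9 + 5 = 21

21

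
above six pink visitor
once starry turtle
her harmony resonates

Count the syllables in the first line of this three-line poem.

7

The first line: above(2) + six(1) + pink(1) + visitor(3) = 7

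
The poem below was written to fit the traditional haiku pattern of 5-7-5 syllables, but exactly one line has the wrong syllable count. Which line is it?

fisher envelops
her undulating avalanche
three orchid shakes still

The second line

Line 1: fisher (2), envelops (3) → 5 ✓
Line 2: her (1), undulating (4), avalanche (3) → 8 (expected 7)
Line 3: three (1), orchid (2), shakes (1), still (1) → 5 ✓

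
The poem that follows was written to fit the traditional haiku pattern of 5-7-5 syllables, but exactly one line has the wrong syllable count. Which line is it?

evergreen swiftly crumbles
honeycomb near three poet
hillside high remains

Line 1: evergreen(3) + swiftly(2) + crumbles(2) = 7 (expected 5)
Line 2: honeycomb(3) + near(1) + three(1) + poet(2) = 7 ✓
Line 3: hillside(2) + high(1) + remains(2) = 5 ✓

The first line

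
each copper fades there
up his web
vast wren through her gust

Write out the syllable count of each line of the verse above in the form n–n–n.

5–3–5

Line 1: each(1) + copper(2) + fades(1) + there(1) = 5
Line 2: up(1) + his(1) + web(1) = 3
Line 3: vast(1) + wren(1) + through(1) + her(1) + gust(1) = 5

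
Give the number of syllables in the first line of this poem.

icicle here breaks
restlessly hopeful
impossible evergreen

The first line: "icicle here breaks": 3+1+1 = 5

5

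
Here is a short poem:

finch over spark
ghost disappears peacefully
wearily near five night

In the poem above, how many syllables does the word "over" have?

2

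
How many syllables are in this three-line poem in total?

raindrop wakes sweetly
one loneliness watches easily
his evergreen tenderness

Line 1: "raindrop wakes sweetly": 2+1+2 = 5
Line 2: "one loneliness watches easily": 1+3+2+3 = 9
Line 3: "his evergreen tenderness": 1+3+3 = 7
Total: 5 + 9 + 7 = 21

21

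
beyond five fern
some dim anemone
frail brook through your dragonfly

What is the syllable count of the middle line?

6

The middle line: "some dim anemone": 1+1+4 = 6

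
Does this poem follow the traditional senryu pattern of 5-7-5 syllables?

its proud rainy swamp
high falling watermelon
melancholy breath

Line 1: "its proud rainy swamp": 1+1+2+1 = 5 ✓
Line 2: "high falling watermelon": 1+2+4 = 7 ✓
Line 3: "melancholy breath": 4+1 = 5 ✓

Yes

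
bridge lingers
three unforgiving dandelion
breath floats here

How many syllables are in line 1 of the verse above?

Line 1: bridge (1), lingers (2) → 3

3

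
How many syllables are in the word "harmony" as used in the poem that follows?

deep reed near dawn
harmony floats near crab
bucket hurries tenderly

3

"harmony" has 3 syllables.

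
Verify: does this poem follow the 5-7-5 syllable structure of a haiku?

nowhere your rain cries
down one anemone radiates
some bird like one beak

No

Line 1: nowhere(2) + your(1) + rain(1) + cries(1) = 5 ✓
Line 2: down(1) + one(1) + anemone(4) + radiates(3) = 9 (expected 7)
Line 3: some(1) + bird(1) + like(1) + one(1) + beak(1) = 5 ✓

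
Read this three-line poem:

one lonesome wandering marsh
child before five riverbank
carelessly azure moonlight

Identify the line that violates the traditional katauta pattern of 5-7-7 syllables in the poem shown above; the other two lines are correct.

The first line

Line 1: one(1) + lonesome(2) + wandering(3) + marsh(1) = 7 (expected 5)
Line 2: child(1) + before(2) + five(1) + riverbank(3) = 7 ✓
Line 3: carelessly(3) + azure(2) + moonlight(2) = 7 ✓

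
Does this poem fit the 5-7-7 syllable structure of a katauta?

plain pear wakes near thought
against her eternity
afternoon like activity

No

Line 1: "plain pear wakes near thought": 1+1+1+1+1 = 5 ✓
Line 2: "against her eternity": 2+1+4 = 7 ✓
Line 3: "afternoon like activity": 3+1+4 = 8 (expected 7)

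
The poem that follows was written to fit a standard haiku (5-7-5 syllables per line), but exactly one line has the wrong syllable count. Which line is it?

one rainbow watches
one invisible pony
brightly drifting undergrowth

Line 1: one (1), rainbow (2), watches (2) → 5 ✓
Line 2: one (1), invisible (4), pony (2) → 7 ✓
Line 3: brightly (2), drifting (2), undergrowth (3) → 7 (expected 5)

The third line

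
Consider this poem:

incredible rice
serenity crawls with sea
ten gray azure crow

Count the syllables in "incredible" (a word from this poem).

4

"incredible" has 4 syllables.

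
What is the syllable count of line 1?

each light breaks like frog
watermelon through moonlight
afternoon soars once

Line 1: each (1), light (1), breaks (1), like (1), frog (1) → 5

5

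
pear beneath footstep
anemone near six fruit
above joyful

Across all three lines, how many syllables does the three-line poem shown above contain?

16

Line 1: "pear beneath footstep": 1+2+2 = 5
Line 2: "anemone near six fruit": 4+1+1+1 = 7
Line 3: "above joyful": 2+2 = 4
Total: 5 + 7 + 4 = 16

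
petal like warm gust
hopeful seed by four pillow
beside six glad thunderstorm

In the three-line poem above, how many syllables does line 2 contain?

Line 2: hopeful (2), seed (1), by (1), four (1), pillow (2) → 7

7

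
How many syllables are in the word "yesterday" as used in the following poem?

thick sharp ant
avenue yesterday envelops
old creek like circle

"yesterday" has 3 syllables.

3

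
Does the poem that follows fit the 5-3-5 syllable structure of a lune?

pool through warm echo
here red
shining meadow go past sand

Line 1: pool(1) + through(1) + warm(1) + echo(2) = 5 ✓
Line 2: here(1) + red(1) = 2 (expected 3)
Line 3: shining(2) + meadow(2) + go(1) + past(1) + sand(1) = 7 (expected 5)

No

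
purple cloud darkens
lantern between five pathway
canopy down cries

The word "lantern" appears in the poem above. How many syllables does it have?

2

"lantern" has 2 syllables.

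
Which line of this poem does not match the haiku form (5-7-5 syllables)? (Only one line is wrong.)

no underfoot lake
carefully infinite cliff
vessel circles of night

The third line

Line 1: "no underfoot lake": 1+3+1 = 5 ✓
Line 2: "carefully infinite cliff": 3+3+1 = 7 ✓
Line 3: "vessel circles of night": 2+2+1+1 = 6 (expected 5)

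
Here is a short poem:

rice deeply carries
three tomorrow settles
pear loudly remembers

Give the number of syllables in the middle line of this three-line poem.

The middle line: three (1), tomorrow (3), settles (2) → 6

6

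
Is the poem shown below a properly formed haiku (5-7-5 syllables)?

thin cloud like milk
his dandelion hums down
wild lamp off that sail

Line 1: "thin cloud like milk": 1+1+1+1 = 4 (expected 5)
Line 2: "his dandelion hums down": 1+4+1+1 = 7 ✓
Line 3: "wild lamp off that sail": 1+1+1+1+1 = 5 ✓

No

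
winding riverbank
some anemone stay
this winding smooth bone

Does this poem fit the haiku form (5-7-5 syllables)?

Line 1: winding(2) + riverbank(3) = 5 ✓
Line 2: some(1) + anemone(4) + stay(1) = 6 (expected 7)
Line 3: this(1) + winding(2) + smooth(1) + bone(1) = 5 ✓

No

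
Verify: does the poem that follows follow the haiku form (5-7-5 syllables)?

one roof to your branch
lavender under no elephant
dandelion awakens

No

Line 1: "one roof to your branch": 1+1+1+1+1 = 5 ✓
Line 2: "lavender under no elephant": 3+2+1+3 = 9 (expected 7)
Line 3: "dandelion awakens": 4+3 = 7 (expected 5)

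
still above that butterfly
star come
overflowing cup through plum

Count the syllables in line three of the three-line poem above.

Line three: overflowing (4), cup (1), through (1), plum (1) → 7

7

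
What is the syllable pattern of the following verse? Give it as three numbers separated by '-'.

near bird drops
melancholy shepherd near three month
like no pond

3-9-3

Line 1: near(1) + bird(1) + drops(1) = 3
Line 2: melancholy(4) + shepherd(2) + near(1) + three(1) + month(1) = 9
Line 3: like(1) + no(1) + pond(1) = 3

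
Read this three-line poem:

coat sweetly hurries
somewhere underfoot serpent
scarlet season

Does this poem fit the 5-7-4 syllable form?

Line 1: coat (1), sweetly (2), hurries (2) → 5 ✓
Line 2: somewhere (2), underfoot (3), serpent (2) → 7 ✓
Line 3: scarlet (2), season (2) → 4 ✓

Yes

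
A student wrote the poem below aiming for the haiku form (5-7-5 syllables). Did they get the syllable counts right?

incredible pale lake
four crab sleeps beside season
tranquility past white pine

No

Line 1: incredible (4), pale (1), lake (1) → 6 (expected 5)
Line 2: four (1), crab (1), sleeps (1), beside (2), season (2) → 7 ✓
Line 3: tranquility (4), past (1), white (1), pine (1) → 7 (expected 5)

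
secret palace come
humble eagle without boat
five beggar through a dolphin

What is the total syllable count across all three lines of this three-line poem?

Line 1: "secret palace come": 2+2+1 = 5
Line 2: "humble eagle without boat": 2+2+2+1 = 7
Line 3: "five beggar through a dolphin": 1+2+1+1+2 = 7
Total: 5 + 7 + 7 = 19

19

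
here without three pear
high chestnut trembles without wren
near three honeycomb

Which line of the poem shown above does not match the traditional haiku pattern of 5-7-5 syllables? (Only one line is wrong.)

The second line

Line 1: "here without three pear": 1+2+1+1 = 5 ✓
Line 2: "high chestnut trembles without wren": 1+2+2+2+1 = 8 (expected 7)
Line 3: "near three honeycomb": 1+1+3 = 5 ✓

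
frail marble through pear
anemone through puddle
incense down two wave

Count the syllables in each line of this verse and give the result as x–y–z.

Line 1: "frail marble through pear": 1+2+1+1 = 5
Line 2: "anemone through puddle": 4+1+2 = 7
Line 3: "incense down two wave": 2+1+1+1 = 5

5–7–5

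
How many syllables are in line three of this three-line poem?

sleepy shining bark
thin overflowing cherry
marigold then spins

5

Line three: marigold (3), then (1), spins (1) → 5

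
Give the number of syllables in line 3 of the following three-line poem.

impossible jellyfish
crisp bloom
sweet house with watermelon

7

Line 3: sweet(1) + house(1) + with(1) + watermelon(4) = 7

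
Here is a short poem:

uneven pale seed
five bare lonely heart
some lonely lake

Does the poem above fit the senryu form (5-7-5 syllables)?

Line 1: "uneven pale seed": 3+1+1 = 5 ✓
Line 2: "five bare lonely heart": 1+1+2+1 = 5 (expected 7)
Line 3: "some lonely lake": 1+2+1 = 4 (expected 5)

No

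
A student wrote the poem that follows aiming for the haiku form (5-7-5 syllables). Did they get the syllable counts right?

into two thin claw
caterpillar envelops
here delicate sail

Yes

Line 1: "into two thin claw": 2+1+1+1 = 5 ✓
Line 2: "caterpillar envelops": 4+3 = 7 ✓
Line 3: "here delicate sail": 1+3+1 = 5 ✓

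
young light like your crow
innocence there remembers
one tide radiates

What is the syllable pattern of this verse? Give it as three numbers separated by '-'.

Line 1: young(1) + light(1) + like(1) + your(1) + crow(1) = 5
Line 2: innocence(3) + there(1) + remembers(3) = 7
Line 3: one(1) + tide(1) + radiates(3) = 5

5-7-5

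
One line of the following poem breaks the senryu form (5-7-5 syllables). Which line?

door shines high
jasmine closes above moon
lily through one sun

Line 1: "door shines high": 1+1+1 = 3 (expected 5)
Line 2: "jasmine closes above moon": 2+2+2+1 = 7 ✓
Line 3: "lily through one sun": 2+1+1+1 = 5 ✓

Line 1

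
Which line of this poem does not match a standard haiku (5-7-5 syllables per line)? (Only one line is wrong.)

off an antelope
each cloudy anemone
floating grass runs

Line 3

Line 1: off (1), an (1), antelope (3) → 5 ✓
Line 2: each (1), cloudy (2), anemone (4) → 7 ✓
Line 3: floating (2), grass (1), runs (1) → 4 (expected 5)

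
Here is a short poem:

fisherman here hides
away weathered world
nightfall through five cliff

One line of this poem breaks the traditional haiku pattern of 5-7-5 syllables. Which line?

Line 1: fisherman (3), here (1), hides (1) → 5 ✓
Line 2: away (2), weathered (2), world (1) → 5 (expected 7)
Line 3: nightfall (2), through (1), five (1), cliff (1) → 5 ✓

Line 2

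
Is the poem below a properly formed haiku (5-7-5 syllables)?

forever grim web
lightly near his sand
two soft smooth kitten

Line 1: forever(3) + grim(1) + web(1) = 5 ✓
Line 2: lightly(2) + near(1) + his(1) + sand(1) = 5 (expected 7)
Line 3: two(1) + soft(1) + smooth(1) + kitten(2) = 5 ✓

No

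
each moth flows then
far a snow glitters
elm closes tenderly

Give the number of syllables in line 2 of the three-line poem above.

Line 2: far (1), a (1), snow (1), glitters (2) → 5

5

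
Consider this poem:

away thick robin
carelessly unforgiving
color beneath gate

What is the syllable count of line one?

Line one: away (2), thick (1), robin (2) → 5

5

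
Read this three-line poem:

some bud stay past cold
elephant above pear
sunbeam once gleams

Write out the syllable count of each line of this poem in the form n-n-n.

Line 1: some (1), bud (1), stay (1), past (1), cold (1) → 5
Line 2: elephant (3), above (2), pear (1) → 6
Line 3: sunbeam (2), once (1), gleams (1) → 4

5-6-4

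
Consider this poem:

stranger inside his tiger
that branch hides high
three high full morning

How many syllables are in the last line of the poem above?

5

The last line: three(1) + high(1) + full(1) + morning(2) = 5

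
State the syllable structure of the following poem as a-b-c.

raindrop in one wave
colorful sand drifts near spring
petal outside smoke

5-7-5

Line 1: raindrop(2) + in(1) + one(1) + wave(1) = 5
Line 2: colorful(3) + sand(1) + drifts(1) + near(1) + spring(1) = 7
Line 3: petal(2) + outside(2) + smoke(1) = 5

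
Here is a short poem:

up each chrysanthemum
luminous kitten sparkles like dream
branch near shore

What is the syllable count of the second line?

9

The second line: luminous(3) + kitten(2) + sparkles(2) + like(1) + dream(1) = 9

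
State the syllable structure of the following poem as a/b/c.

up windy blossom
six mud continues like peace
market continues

Line 1: "up windy blossom": 1+2+2 = 5
Line 2: "six mud continues like peace": 1+1+3+1+1 = 7
Line 3: "market continues": 2+3 = 5

5/7/5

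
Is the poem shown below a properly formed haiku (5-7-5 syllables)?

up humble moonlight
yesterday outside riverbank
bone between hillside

Line 1: up (1), humble (2), moonlight (2) → 5 ✓
Line 2: yesterday (3), outside (2), riverbank (3) → 8 (expected 7)
Line 3: bone (1), between (2), hillside (2) → 5 ✓

No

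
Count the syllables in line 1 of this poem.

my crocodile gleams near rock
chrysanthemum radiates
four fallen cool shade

Line 1: "my crocodile gleams near rock": 1+3+1+1+1 = 7

7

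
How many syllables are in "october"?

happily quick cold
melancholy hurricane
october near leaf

3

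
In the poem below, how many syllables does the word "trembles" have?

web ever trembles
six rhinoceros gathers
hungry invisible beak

2

"trembles" has 2 syllables.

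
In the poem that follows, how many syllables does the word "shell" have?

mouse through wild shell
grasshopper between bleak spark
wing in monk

1

"shell" has 1 syllable.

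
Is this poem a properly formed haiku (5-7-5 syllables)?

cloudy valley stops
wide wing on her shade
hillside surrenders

Line 1: cloudy (2), valley (2), stops (1) → 5 ✓
Line 2: wide (1), wing (1), on (1), her (1), shade (1) → 5 (expected 7)
Line 3: hillside (2), surrenders (3) → 5 ✓

No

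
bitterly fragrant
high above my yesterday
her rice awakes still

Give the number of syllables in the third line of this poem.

5

The third line: her (1), rice (1), awakes (2), still (1) → 5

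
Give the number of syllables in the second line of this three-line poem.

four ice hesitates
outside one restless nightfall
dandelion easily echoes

7

The second line: outside(2) + one(1) + restless(2) + nightfall(2) = 7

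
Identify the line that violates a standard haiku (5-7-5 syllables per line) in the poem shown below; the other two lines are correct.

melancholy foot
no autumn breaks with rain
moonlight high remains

Line 1: "melancholy foot": 4+1 = 5 ✓
Line 2: "no autumn breaks with rain": 1+2+1+1+1 = 6 (expected 7)
Line 3: "moonlight high remains": 2+1+2 = 5 ✓

Line 2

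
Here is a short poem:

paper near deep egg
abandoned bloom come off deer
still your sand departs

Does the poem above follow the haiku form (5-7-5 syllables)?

Line 1: paper(2) + near(1) + deep(1) + egg(1) = 5 ✓
Line 2: abandoned(3) + bloom(1) + come(1) + off(1) + deer(1) = 7 ✓
Line 3: still(1) + your(1) + sand(1) + departs(2) = 5 ✓

Yes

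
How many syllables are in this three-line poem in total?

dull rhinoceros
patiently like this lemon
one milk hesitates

17

Line 1: dull (1), rhinoceros (4) → 5
Line 2: patiently (3), like (1), this (1), lemon (2) → 7
Line 3: one (1), milk (1), hesitates (3) → 5
Total: 5 + 7 + 5 = 17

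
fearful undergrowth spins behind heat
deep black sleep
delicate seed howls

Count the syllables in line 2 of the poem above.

3

Line 2: "deep black sleep": 1+1+1 = 3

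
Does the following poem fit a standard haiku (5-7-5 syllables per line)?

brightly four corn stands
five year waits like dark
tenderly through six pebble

Line 1: brightly(2) + four(1) + corn(1) + stands(1) = 5 ✓
Line 2: five(1) + year(1) + waits(1) + like(1) + dark(1) = 5 (expected 7)
Line 3: tenderly(3) + through(1) + six(1) + pebble(2) = 7 (expected 5)

No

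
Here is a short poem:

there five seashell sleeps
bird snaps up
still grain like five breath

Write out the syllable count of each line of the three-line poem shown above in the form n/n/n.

5/3/5

Line 1: "there five seashell sleeps": 1+1+2+1 = 5
Line 2: "bird snaps up": 1+1+1 = 3
Line 3: "still grain like five breath": 1+1+1+1+1 = 5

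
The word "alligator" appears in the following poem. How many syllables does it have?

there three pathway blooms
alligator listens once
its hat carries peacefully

4

"alligator" has 4 syllables.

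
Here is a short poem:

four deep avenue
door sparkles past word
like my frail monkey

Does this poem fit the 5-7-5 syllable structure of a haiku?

No

Line 1: "four deep avenue": 1+1+3 = 5 ✓
Line 2: "door sparkles past word": 1+2+1+1 = 5 (expected 7)
Line 3: "like my frail monkey": 1+1+1+2 = 5 ✓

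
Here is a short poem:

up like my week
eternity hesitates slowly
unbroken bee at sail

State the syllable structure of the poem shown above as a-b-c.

4-9-6

Line 1: "up like my week": 1+1+1+1 = 4
Line 2: "eternity hesitates slowly": 4+3+2 = 9
Line 3: "unbroken bee at sail": 3+1+1+1 = 6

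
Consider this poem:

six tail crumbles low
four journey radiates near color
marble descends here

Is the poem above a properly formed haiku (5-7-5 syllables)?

Line 1: "six tail crumbles low": 1+1+2+1 = 5 ✓
Line 2: "four journey radiates near color": 1+2+3+1+2 = 9 (expected 7)
Line 3: "marble descends here": 2+2+1 = 5 ✓

No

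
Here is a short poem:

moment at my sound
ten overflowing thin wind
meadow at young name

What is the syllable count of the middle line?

7

The middle line: ten (1), overflowing (4), thin (1), wind (1) → 7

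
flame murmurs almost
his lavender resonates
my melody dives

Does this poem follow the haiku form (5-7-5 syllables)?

Line 1: flame (1), murmurs (2), almost (2) → 5 ✓
Line 2: his (1), lavender (3), resonates (3) → 7 ✓
Line 3: my (1), melody (3), dives (1) → 5 ✓

Yes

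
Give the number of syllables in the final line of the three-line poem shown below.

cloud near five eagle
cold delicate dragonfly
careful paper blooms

The final line: careful(2) + paper(2) + blooms(1) = 5

5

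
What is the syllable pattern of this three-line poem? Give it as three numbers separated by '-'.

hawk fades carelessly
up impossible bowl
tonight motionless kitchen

Line 1: hawk(1) + fades(1) + carelessly(3) = 5
Line 2: up(1) + impossible(4) + bowl(1) = 6
Line 3: tonight(2) + motionless(3) + kitchen(2) = 7

5-6-7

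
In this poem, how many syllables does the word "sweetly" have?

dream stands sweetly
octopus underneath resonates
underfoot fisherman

2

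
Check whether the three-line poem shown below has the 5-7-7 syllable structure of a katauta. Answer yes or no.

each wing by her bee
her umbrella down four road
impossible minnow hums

Line 1: each (1), wing (1), by (1), her (1), bee (1) → 5 ✓
Line 2: her (1), umbrella (3), down (1), four (1), road (1) → 7 ✓
Line 3: impossible (4), minnow (2), hums (1) → 7 ✓

Yes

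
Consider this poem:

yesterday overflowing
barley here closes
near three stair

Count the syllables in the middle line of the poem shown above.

5

The middle line: barley (2), here (1), closes (2) → 5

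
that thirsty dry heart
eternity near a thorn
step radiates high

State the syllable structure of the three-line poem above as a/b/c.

Line 1: that(1) + thirsty(2) + dry(1) + heart(1) = 5
Line 2: eternity(4) + near(1) + a(1) + thorn(1) = 7
Line 3: step(1) + radiates(3) + high(1) = 5

5/7/5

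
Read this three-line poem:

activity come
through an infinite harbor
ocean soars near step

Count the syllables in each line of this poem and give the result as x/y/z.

Line 1: activity (4), come (1) → 5
Line 2: through (1), an (1), infinite (3), harbor (2) → 7
Line 3: ocean (2), soars (1), near (1), step (1) → 5

5/7/5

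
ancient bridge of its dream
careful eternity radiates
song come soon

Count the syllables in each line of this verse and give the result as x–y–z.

Line 1: ancient(2) + bridge(1) + of(1) + its(1) + dream(1) = 6
Line 2: careful(2) + eternity(4) + radiates(3) = 9
Line 3: song(1) + come(1) + soon(1) = 3

6–9–3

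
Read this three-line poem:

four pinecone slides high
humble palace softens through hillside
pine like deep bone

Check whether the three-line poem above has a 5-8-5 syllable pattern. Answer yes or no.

Line 1: "four pinecone slides high": 1+2+1+1 = 5 ✓
Line 2: "humble palace softens through hillside": 2+2+2+1+2 = 9 (expected 8)
Line 3: "pine like deep bone": 1+1+1+1 = 4 (expected 5)

No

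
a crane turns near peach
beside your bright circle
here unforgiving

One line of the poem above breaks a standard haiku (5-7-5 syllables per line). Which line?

Line 1: a (1), crane (1), turns (1), near (1), peach (1) → 5 ✓
Line 2: beside (2), your (1), bright (1), circle (2) → 6 (expected 7)
Line 3: here (1), unforgiving (4) → 5 ✓

Line 2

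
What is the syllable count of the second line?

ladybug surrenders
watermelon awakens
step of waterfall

The second line: watermelon(4) + awakens(3) = 7

7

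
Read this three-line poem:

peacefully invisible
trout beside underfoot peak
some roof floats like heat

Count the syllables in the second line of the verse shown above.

7

The second line: trout(1) + beside(2) + underfoot(3) + peak(1) = 7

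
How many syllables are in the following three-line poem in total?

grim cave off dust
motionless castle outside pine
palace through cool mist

Line 1: "grim cave off dust": 1+1+1+1 = 4
Line 2: "motionless castle outside pine": 3+2+2+1 = 8
Line 3: "palace through cool mist": 2+1+1+1 = 5
Total: 4 + 8 + 5 = 17

17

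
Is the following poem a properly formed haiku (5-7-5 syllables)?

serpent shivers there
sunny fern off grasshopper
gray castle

Line 1: serpent(2) + shivers(2) + there(1) = 5 ✓
Line 2: sunny(2) + fern(1) + off(1) + grasshopper(3) = 7 ✓
Line 3: gray(1) + castle(2) = 3 (expected 5)

No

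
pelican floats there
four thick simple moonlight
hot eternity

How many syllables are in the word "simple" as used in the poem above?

2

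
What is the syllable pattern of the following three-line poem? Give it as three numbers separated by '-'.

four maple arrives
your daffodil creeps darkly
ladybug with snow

Line 1: "four maple arrives": 1+2+2 = 5
Line 2: "your daffodil creeps darkly": 1+3+1+2 = 7
Line 3: "ladybug with snow": 3+1+1 = 5

5-7-5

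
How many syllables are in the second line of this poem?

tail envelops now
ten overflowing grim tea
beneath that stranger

7

The second line: ten(1) + overflowing(4) + grim(1) + tea(1) = 7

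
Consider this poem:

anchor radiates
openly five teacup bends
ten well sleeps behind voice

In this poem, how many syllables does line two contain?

Line two: openly (3), five (1), teacup (2), bends (1) → 7

7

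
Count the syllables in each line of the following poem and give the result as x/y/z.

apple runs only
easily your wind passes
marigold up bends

5/7/5

Line 1: "apple runs only": 2+1+2 = 5
Line 2: "easily your wind passes": 3+1+1+2 = 7
Line 3: "marigold up bends": 3+1+1 = 5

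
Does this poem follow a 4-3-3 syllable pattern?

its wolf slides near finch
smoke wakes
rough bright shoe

No

Line 1: "its wolf slides near finch": 1+1+1+1+1 = 5 (expected 4)
Line 2: "smoke wakes": 1+1 = 2 (expected 3)
Line 3: "rough bright shoe": 1+1+1 = 3 ✓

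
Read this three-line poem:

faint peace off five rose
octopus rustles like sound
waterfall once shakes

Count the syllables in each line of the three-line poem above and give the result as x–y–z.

5–7–5

Line 1: faint(1) + peace(1) + off(1) + five(1) + rose(1) = 5
Line 2: octopus(3) + rustles(2) + like(1) + sound(1) = 7
Line 3: waterfall(3) + once(1) + shakes(1) = 5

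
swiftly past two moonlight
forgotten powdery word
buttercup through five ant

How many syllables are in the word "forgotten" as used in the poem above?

"forgotten" has 3 syllables.

3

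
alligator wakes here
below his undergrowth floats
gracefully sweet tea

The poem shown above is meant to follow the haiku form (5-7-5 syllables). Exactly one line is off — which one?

The first line

Line 1: alligator (4), wakes (1), here (1) → 6 (expected 5)
Line 2: below (2), his (1), undergrowth (3), floats (1) → 7 ✓
Line 3: gracefully (3), sweet (1), tea (1) → 5 ✓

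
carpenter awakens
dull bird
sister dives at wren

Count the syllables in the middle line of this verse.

The middle line: dull (1), bird (1) → 2

2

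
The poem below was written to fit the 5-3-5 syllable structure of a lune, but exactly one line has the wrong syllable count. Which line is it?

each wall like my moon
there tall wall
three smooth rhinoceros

The third line

Line 1: "each wall like my moon": 1+1+1+1+1 = 5 ✓
Line 2: "there tall wall": 1+1+1 = 3 ✓
Line 3: "three smooth rhinoceros": 1+1+4 = 6 (expected 5)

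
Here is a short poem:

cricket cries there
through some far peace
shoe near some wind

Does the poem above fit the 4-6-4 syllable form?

Line 1: "cricket cries there": 2+1+1 = 4 ✓
Line 2: "through some far peace": 1+1+1+1 = 4 (expected 6)
Line 3: "shoe near some wind": 1+1+1+1 = 4 ✓

No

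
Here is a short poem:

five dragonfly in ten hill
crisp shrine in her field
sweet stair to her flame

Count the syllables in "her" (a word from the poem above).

"her" has 1 syllable.

1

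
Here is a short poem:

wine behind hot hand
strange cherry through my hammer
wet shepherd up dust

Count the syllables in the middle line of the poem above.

7

The middle line: "strange cherry through my hammer": 1+2+1+1+2 = 7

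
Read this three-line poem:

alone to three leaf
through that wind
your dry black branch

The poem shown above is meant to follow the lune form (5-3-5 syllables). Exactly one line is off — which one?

Line 1: alone(2) + to(1) + three(1) + leaf(1) = 5 ✓
Line 2: through(1) + that(1) + wind(1) = 3 ✓
Line 3: your(1) + dry(1) + black(1) + branch(1) = 4 (expected 5)

Line 3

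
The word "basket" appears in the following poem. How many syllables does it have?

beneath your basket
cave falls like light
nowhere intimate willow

2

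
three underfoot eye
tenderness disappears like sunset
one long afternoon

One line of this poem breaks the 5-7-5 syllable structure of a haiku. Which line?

Line 2

Line 1: three(1) + underfoot(3) + eye(1) = 5 ✓
Line 2: tenderness(3) + disappears(3) + like(1) + sunset(2) = 9 (expected 7)
Line 3: one(1) + long(1) + afternoon(3) = 5 ✓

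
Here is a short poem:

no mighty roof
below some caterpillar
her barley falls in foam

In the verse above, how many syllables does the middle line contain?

7

The middle line: "below some caterpillar": 2+1+4 = 7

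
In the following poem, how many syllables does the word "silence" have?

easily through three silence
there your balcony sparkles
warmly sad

2

"silence" has 2 syllables.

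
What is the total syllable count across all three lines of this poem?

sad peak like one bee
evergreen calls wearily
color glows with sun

17

Line 1: "sad peak like one bee": 1+1+1+1+1 = 5
Line 2: "evergreen calls wearily": 3+1+3 = 7
Line 3: "color glows with sun": 2+1+1+1 = 5
Total: 5 + 7 + 5 = 17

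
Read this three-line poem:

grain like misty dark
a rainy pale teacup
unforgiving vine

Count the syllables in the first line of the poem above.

The first line: grain(1) + like(1) + misty(2) + dark(1) = 5

5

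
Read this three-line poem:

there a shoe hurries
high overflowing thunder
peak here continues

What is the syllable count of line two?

7

Line two: "high overflowing thunder": 1+4+2 = 7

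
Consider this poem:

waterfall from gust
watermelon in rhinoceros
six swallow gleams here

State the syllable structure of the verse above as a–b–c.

5–9–5

Line 1: waterfall(3) + from(1) + gust(1) = 5
Line 2: watermelon(4) + in(1) + rhinoceros(4) = 9
Line 3: six(1) + swallow(2) + gleams(1) + here(1) = 5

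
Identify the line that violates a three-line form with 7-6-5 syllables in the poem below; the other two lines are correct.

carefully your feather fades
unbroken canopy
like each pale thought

Line 1: "carefully your feather fades": 3+1+2+1 = 7 ✓
Line 2: "unbroken canopy": 3+3 = 6 ✓
Line 3: "like each pale thought": 1+1+1+1 = 4 (expected 5)

The third line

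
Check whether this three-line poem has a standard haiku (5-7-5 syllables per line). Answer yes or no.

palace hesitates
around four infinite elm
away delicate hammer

Line 1: palace (2), hesitates (3) → 5 ✓
Line 2: around (2), four (1), infinite (3), elm (1) → 7 ✓
Line 3: away (2), delicate (3), hammer (2) → 7 (expected 5)

No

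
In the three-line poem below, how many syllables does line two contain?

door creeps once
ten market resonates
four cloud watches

Line two: ten(1) + market(2) + resonates(3) = 6

6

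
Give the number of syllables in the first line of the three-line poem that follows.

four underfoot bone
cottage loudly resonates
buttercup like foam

5

The first line: four(1) + underfoot(3) + bone(1) = 5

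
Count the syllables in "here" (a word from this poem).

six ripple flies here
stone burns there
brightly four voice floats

"here" has 1 syllable.

1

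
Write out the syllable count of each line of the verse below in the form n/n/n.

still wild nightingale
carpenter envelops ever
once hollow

5/8/3

Line 1: still(1) + wild(1) + nightingale(3) = 5
Line 2: carpenter(3) + envelops(3) + ever(2) = 8
Line 3: once(1) + hollow(2) = 3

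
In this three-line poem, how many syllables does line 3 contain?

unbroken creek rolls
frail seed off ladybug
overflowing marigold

7

Line 3: overflowing(4) + marigold(3) = 7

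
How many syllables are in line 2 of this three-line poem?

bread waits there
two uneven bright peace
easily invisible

Line 2: "two uneven bright peace": 1+3+1+1 = 6

6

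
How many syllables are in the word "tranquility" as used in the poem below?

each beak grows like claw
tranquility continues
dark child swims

4

"tranquility" has 4 syllables.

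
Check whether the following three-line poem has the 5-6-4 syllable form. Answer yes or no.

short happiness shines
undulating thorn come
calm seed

No

Line 1: short (1), happiness (3), shines (1) → 5 ✓
Line 2: undulating (4), thorn (1), come (1) → 6 ✓
Line 3: calm (1), seed (1) → 2 (expected 4)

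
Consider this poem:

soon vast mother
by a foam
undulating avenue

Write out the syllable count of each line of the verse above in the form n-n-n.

Line 1: soon(1) + vast(1) + mother(2) = 4
Line 2: by(1) + a(1) + foam(1) = 3
Line 3: undulating(4) + avenue(3) = 7

4-3-7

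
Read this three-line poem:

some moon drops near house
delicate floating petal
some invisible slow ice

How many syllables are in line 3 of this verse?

Line 3: some(1) + invisible(4) + slow(1) + ice(1) = 7

7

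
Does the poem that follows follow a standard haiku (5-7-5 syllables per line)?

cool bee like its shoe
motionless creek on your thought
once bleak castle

Line 1: "cool bee like its shoe": 1+1+1+1+1 = 5 ✓
Line 2: "motionless creek on your thought": 3+1+1+1+1 = 7 ✓
Line 3: "once bleak castle": 1+1+2 = 4 (expected 5)

No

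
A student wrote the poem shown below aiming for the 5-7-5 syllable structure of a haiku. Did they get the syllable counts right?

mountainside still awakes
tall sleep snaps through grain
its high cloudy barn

Line 1: mountainside(3) + still(1) + awakes(2) = 6 (expected 5)
Line 2: tall(1) + sleep(1) + snaps(1) + through(1) + grain(1) = 5 (expected 7)
Line 3: its(1) + high(1) + cloudy(2) + barn(1) = 5 ✓

No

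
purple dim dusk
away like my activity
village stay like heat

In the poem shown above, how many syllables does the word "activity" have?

"activity" has 4 syllables.

4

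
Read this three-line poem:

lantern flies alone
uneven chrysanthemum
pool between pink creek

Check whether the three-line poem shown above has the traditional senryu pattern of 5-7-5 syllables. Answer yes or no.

Line 1: "lantern flies alone": 2+1+2 = 5 ✓
Line 2: "uneven chrysanthemum": 3+4 = 7 ✓
Line 3: "pool between pink creek": 1+2+1+1 = 5 ✓

Yes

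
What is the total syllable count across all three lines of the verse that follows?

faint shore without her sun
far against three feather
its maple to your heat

18

Line 1: faint(1) + shore(1) + without(2) + her(1) + sun(1) = 6
Line 2: far(1) + against(2) + three(1) + feather(2) = 6
Line 3: its(1) + maple(2) + to(1) + your(1) + heat(1) = 6
Total: 6 + 6 + 6 = 18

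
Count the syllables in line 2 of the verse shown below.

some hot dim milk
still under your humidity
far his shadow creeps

8

Line 2: "still under your humidity": 1+2+1+4 = 8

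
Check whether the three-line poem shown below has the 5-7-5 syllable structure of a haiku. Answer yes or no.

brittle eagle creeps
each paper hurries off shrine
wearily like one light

No

Line 1: brittle(2) + eagle(2) + creeps(1) = 5 ✓
Line 2: each(1) + paper(2) + hurries(2) + off(1) + shrine(1) = 7 ✓
Line 3: wearily(3) + like(1) + one(1) + light(1) = 6 (expected 5)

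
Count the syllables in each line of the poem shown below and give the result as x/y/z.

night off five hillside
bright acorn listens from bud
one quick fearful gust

Line 1: "night off five hillside": 1+1+1+2 = 5
Line 2: "bright acorn listens from bud": 1+2+2+1+1 = 7
Line 3: "one quick fearful gust": 1+1+2+1 = 5

5/7/5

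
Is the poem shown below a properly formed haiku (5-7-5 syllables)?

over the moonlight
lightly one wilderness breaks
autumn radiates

Yes

Line 1: over(2) + the(1) + moonlight(2) = 5 ✓
Line 2: lightly(2) + one(1) + wilderness(3) + breaks(1) = 7 ✓
Line 3: autumn(2) + radiates(3) = 5 ✓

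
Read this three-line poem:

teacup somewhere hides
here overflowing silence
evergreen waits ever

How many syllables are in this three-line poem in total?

Line 1: teacup(2) + somewhere(2) + hides(1) = 5
Line 2: here(1) + overflowing(4) + silence(2) = 7
Line 3: evergreen(3) + waits(1) + ever(2) = 6
Total: 5 + 7 + 6 = 18

18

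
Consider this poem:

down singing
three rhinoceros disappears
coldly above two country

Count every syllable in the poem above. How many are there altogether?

Line 1: "down singing": 1+2 = 3
Line 2: "three rhinoceros disappears": 1+4+3 = 8
Line 3: "coldly above two country": 2+2+1+2 = 7
Total: 3 + 8 + 7 = 18

18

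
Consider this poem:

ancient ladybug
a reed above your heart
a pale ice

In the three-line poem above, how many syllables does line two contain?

Line two: a(1) + reed(1) + above(2) + your(1) + heart(1) = 6

6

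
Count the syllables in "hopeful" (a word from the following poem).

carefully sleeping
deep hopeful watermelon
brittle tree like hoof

"hopeful" has 2 syllables.

2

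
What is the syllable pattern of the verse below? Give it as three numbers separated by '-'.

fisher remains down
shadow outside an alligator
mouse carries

Line 1: fisher(2) + remains(2) + down(1) = 5
Line 2: shadow(2) + outside(2) + an(1) + alligator(4) = 9
Line 3: mouse(1) + carries(2) = 3

5-9-3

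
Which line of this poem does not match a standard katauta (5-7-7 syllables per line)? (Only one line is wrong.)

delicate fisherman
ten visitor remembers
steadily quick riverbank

The first line

Line 1: "delicate fisherman": 3+3 = 6 (expected 5)
Line 2: "ten visitor remembers": 1+3+3 = 7 ✓
Line 3: "steadily quick riverbank": 3+1+3 = 7 ✓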